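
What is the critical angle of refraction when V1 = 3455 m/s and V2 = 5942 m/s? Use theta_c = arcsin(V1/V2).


V1/V2 = 3455/5942 = 0.581454
theta_c = arcsin(0.581454) = 35.5529 degrees

35.5529


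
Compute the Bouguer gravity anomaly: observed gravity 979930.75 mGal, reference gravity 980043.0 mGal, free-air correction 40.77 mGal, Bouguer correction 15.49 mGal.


BA = g_obs - g_ref + FAC - BC
= 979930.75 - 980043.0 + 40.77 - 15.49
= -86.97 mGal

-86.97


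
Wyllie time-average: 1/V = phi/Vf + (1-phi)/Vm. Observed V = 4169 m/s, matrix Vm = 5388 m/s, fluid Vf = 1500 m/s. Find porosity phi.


1/V - 1/Vm = 1/4169 - 1/5388 = 5.427e-05
1/Vf - 1/Vm = 1/1500 - 1/5388 = 0.00048107
phi = 5.427e-05 / 0.00048107 = 0.1128

0.1128


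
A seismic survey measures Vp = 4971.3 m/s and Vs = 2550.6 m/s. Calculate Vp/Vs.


Vp/Vs = 4971.3 / 2550.6
= 1.9491

1.9491


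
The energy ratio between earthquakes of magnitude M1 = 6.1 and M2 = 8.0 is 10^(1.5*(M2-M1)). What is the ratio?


M2 - M1 = 8.0 - 6.1 = 1.9
1.5 * 1.9 = 2.85
ratio = 10^2.85 = 707.95

707.95


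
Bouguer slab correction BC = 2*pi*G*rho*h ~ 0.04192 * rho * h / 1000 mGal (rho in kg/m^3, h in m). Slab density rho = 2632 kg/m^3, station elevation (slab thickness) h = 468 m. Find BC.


BC = 0.04192 * rho * h / 1000
= 0.04192 * 2632 * 468 / 1000
= 51.636 mGal

51.636


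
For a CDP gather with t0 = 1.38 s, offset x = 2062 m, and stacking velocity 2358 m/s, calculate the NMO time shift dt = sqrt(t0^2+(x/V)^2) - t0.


x/Vnmo = 2062/2358 = 0.87447
(x/Vnmo)^2 = 0.764698
t0^2 = 1.9044
sqrt(1.9044 + 0.764698) = 1.633737
dt = 1.633737 - 1.38 = 0.253737

0.253737


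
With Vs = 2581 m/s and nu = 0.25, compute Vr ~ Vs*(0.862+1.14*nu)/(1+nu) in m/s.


Numerator factor = 0.862 + 1.14*0.25 = 1.147
Denominator = 1 + 0.25 = 1.25
Vr = 2581 * 1.147 / 1.25 = 2368.33 m/s

2368.33


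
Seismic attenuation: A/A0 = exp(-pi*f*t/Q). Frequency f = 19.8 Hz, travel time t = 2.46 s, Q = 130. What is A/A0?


pi*f*t/Q = pi*19.8*2.46/130 = 1.177082
A/A0 = exp(-1.177082) = 0.308177

0.308177


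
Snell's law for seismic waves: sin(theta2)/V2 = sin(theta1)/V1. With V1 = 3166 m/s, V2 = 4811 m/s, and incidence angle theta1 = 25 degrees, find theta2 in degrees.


sin(theta1) = sin(25 deg) = 0.422618
sin(theta2) = V2/V1 * sin(theta1) = 4811/3166 * 0.422618 = 0.642204
theta2 = arcsin(0.642204) = 39.9563 degrees

39.9563


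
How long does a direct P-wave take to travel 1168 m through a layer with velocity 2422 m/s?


t = x / V
= 1168 / 2422
= 0.4822 s

0.4822


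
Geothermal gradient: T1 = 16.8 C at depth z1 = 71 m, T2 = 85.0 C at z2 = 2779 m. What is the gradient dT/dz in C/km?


dT = 85.0 - 16.8 = 68.2 C
dz = 2779 - 71 = 2708 m
gradient = dT/dz * 1000 = 68.2/2708 * 1000 = 25.1846 C/km

25.1846


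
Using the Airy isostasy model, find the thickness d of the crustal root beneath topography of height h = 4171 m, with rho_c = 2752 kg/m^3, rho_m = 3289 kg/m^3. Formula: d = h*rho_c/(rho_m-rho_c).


rho_m - rho_c = 3289 - 2752 = 537
d = 4171 * 2752 / 537
= 11478592 / 537
= 21375.4 m

21375.4


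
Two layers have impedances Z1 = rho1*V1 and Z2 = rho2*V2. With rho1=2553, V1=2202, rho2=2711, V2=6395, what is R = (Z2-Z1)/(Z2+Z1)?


Z1 = 2553 * 2202 = 5621706
Z2 = 2711 * 6395 = 17336845
R = (17336845 - 5621706) / (17336845 + 5621706) = 11715139 / 22958551 = 0.5103

0.5103


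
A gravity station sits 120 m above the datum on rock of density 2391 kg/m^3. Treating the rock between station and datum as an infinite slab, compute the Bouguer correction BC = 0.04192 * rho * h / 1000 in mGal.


BC = 0.04192 * rho * h / 1000
= 0.04192 * 2391 * 120 / 1000
= 12.0277 mGal

12.0277


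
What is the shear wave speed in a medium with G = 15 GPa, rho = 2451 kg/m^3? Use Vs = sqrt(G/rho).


Convert G to Pa: G = 15e9 Pa
Compute G/rho = 15e9 / 2451 = 6119951.0404
Vs = sqrt(6119951.0404) = 2473.85 m/s

2473.85


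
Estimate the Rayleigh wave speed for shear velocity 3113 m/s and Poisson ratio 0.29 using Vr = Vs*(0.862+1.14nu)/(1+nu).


Numerator factor = 0.862 + 1.14*0.29 = 1.1926
Denominator = 1 + 0.29 = 1.29
Vr = 3113 * 1.1926 / 1.29 = 2877.96 m/s

2877.96


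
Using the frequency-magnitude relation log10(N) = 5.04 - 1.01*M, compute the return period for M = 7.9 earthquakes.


log10(N) = 5.04 - 1.01*7.9 = -2.939
N = 10^-2.939 = 0.001151
T = 1/N = 1/0.001151 = 868.9604 years

868.9604


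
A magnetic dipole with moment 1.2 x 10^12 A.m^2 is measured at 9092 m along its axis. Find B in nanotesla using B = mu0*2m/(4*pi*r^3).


m = 1.2 x 10^12 = 1200000000000 A.m^2
2m = 2400000000000 A.m^2
r^3 = 9092^3 = 751585306688
B = (4pi*10^-7) * 2400000000000 / (4*pi * 751585306688) * 1e9
= 3015928.947446 / 9444699512148.21 * 1e9
= 319.325 nT

319.325


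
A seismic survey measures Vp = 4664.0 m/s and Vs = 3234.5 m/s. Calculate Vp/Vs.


Vp/Vs = 4664.0 / 3234.5
= 1.442

1.442


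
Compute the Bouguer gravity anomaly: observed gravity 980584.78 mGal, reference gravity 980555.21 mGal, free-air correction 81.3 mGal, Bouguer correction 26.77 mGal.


BA = g_obs - g_ref + FAC - BC
= 980584.78 - 980555.21 + 81.3 - 26.77
= 84.1 mGal

84.1


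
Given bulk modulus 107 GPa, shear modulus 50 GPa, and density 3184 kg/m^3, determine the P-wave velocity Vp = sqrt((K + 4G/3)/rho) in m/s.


First compute the effective modulus:
K + 4G/3 = 107e9 + 4*50e9/3 = 173666666666.67 Pa
Then divide by density:
173666666666.67 / 3184 = 54543551.0888 Pa/(kg/m^3)
Take the square root:
Vp = sqrt(54543551.0888) = 7385.36 m/s

7385.36


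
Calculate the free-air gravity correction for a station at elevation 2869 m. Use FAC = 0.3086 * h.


FAC = 0.3086 * h
= 0.3086 * 2869
= 885.3734 mGal

885.3734


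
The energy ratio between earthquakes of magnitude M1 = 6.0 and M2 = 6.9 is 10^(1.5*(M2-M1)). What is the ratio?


M2 - M1 = 6.9 - 6.0 = 0.9
1.5 * 0.9 = 1.35
ratio = 10^1.35 = 22.39

22.39


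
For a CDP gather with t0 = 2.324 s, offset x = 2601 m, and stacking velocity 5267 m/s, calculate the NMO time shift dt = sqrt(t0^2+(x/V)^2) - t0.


x/Vnmo = 2601/5267 = 0.49383
(x/Vnmo)^2 = 0.243868
t0^2 = 5.400976
sqrt(5.400976 + 0.243868) = 2.375888
dt = 2.375888 - 2.324 = 0.051888

0.051888


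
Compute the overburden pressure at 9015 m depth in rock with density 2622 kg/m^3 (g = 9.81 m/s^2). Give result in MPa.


P = rho * g * z / 1e6
= 2622 * 9.81 * 9015 / 1e6
= 231882207.3 / 1e6
= 231.8822 MPa

231.8822


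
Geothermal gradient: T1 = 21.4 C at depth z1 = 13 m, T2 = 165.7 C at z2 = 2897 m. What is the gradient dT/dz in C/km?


dT = 165.7 - 21.4 = 144.3 C
dz = 2897 - 13 = 2884 m
gradient = dT/dz * 1000 = 144.3/2884 * 1000 = 50.0347 C/km

50.0347


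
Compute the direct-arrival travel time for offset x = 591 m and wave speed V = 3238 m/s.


t = x / V
= 591 / 3238
= 0.1825 s

0.1825


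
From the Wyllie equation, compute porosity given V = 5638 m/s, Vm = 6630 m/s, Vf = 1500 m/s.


1/V - 1/Vm = 1/5638 - 1/6630 = 2.654e-05
1/Vf - 1/Vm = 1/1500 - 1/6630 = 0.00051584
phi = 2.654e-05 / 0.00051584 = 0.0514

0.0514


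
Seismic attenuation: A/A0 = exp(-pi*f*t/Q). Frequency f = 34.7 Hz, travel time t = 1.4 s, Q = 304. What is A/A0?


pi*f*t/Q = pi*34.7*1.4/304 = 0.502035
A/A0 = exp(-0.502035) = 0.605298

0.605298


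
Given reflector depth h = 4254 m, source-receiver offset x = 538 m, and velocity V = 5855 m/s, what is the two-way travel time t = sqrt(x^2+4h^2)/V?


x^2 + 4h^2 = 538^2 + 4*4254^2 = 289444 + 72386064 = 72675508
sqrt(72675508) = 8524.9931
t = 8524.9931 / 5855 = 1.456 s

1.456


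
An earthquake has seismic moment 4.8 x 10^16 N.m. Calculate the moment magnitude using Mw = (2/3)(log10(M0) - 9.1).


log10(M0) = log10(4.8 x 10^16) = 16.6812
Mw = 2/3 * (16.6812 - 9.1)
= 2/3 * 7.5812
= 5.05

5.05


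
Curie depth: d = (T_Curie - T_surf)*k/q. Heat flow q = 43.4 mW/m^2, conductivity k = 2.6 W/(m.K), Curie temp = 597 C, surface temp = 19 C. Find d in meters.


T_Curie - T_surf = 597 - 19 = 578 C
Convert q to W/m^2: 43.4 mW/m^2 = 0.0434 W/m^2
d = 578 * 2.6 / 0.0434 = 34626.73 m

34626.73


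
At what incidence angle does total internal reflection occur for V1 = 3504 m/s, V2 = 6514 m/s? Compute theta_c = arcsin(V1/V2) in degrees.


V1/V2 = 3504/6514 = 0.537918
theta_c = arcsin(0.537918) = 32.542 degrees

32.542


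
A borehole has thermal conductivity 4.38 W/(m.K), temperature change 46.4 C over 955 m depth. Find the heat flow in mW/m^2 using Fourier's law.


q = k * dT / dz * 1000
= 4.38 * 46.4 / 955 * 1000
= 0.212808 * 1000
= 212.8084 mW/m^2

212.8084


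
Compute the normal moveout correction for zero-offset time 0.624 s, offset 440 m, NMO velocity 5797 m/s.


x/Vnmo = 440/5797 = 0.075901
(x/Vnmo)^2 = 0.005761
t0^2 = 0.389376
sqrt(0.389376 + 0.005761) = 0.628599
dt = 0.628599 - 0.624 = 0.004599

0.004599


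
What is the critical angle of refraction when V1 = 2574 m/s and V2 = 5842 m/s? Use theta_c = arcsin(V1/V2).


V1/V2 = 2574/5842 = 0.440603
theta_c = arcsin(0.440603) = 26.1423 degrees

26.1423


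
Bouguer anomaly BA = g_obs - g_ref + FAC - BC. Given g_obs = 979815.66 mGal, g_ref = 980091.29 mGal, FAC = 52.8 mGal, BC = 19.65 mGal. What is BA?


BA = g_obs - g_ref + FAC - BC
= 979815.66 - 980091.29 + 52.8 - 19.65
= -242.48 mGal

-242.48


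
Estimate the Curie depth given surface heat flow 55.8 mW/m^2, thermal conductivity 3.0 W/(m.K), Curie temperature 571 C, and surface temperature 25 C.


T_Curie - T_surf = 571 - 25 = 546 C
Convert q to W/m^2: 55.8 mW/m^2 = 0.0558 W/m^2
d = 546 * 3.0 / 0.0558 = 29354.84 m

29354.84


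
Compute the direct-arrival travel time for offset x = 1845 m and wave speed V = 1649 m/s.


t = x / V
= 1845 / 1649
= 1.1189 s

1.1189


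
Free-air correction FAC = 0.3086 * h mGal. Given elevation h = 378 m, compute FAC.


FAC = 0.3086 * h
= 0.3086 * 378
= 116.6508 mGal

116.6508


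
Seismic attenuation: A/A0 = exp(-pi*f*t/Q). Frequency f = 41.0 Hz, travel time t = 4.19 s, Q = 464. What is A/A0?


pi*f*t/Q = pi*41.0*4.19/464 = 1.163134
A/A0 = exp(-1.163134) = 0.312505

0.312505


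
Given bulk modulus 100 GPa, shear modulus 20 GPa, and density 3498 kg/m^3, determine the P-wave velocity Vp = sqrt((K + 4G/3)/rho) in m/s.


First compute the effective modulus:
K + 4G/3 = 100e9 + 4*20e9/3 = 126666666666.67 Pa
Then divide by density:
126666666666.67 / 3498 = 36211168.2866 Pa/(kg/m^3)
Take the square root:
Vp = sqrt(36211168.2866) = 6017.57 m/s

6017.57


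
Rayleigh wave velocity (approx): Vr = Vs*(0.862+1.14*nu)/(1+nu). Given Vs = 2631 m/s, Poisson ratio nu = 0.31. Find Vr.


Numerator factor = 0.862 + 1.14*0.31 = 1.2154
Denominator = 1 + 0.31 = 1.31
Vr = 2631 * 1.2154 / 1.31 = 2441.01 m/s

2441.01


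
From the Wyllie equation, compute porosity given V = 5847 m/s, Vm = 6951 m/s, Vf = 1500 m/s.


1/V - 1/Vm = 1/5847 - 1/6951 = 2.716e-05
1/Vf - 1/Vm = 1/1500 - 1/6951 = 0.0005228
phi = 2.716e-05 / 0.0005228 = 0.052

0.052


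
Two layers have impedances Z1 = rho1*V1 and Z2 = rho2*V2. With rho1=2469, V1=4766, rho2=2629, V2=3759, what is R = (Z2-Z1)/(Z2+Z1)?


Z1 = 2469 * 4766 = 11767254
Z2 = 2629 * 3759 = 9882411
R = (9882411 - 11767254) / (9882411 + 11767254) = -1884843 / 21649665 = -0.0871

-0.0871


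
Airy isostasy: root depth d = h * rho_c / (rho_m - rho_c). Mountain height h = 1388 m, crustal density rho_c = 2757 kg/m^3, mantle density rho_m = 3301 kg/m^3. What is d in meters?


rho_m - rho_c = 3301 - 2757 = 544
d = 1388 * 2757 / 544
= 3826716 / 544
= 7034.4 m

7034.4


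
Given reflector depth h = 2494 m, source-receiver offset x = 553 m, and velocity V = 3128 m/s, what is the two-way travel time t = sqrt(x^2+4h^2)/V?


x^2 + 4h^2 = 553^2 + 4*2494^2 = 305809 + 24880144 = 25185953
sqrt(25185953) = 5018.5608
t = 5018.5608 / 3128 = 1.6044 s

1.6044


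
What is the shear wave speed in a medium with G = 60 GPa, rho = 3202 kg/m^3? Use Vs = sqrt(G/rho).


Convert G to Pa: G = 60e9 Pa
Compute G/rho = 60e9 / 3202 = 18738288.5696
Vs = sqrt(18738288.5696) = 4328.77 m/s

4328.77


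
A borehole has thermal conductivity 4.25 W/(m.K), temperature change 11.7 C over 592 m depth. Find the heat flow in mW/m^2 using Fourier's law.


q = k * dT / dz * 1000
= 4.25 * 11.7 / 592 * 1000
= 0.083995 * 1000
= 83.9949 mW/m^2

83.9949


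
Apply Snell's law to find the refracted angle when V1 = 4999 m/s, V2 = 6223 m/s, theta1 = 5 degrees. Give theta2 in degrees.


sin(theta1) = sin(5 deg) = 0.087156
sin(theta2) = V2/V1 * sin(theta1) = 6223/4999 * 0.087156 = 0.108496
theta2 = arcsin(0.108496) = 6.2286 degrees

6.2286


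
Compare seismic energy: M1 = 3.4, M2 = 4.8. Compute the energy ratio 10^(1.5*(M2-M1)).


M2 - M1 = 4.8 - 3.4 = 1.4
1.5 * 1.4 = 2.1
ratio = 10^2.1 = 125.89

125.89


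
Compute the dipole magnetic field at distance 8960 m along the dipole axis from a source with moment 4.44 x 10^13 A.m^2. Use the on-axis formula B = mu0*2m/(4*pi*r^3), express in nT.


m = 4.44 x 10^13 = 44400000000000 A.m^2
2m = 88800000000000 A.m^2
r^3 = 8960^3 = 719323136000
B = (4pi*10^-7) * 88800000000000 / (4*pi * 719323136000) * 1e9
= 111589371.055509 / 9039281118459.09 * 1e9
= 12344.9387 nT

12344.9387


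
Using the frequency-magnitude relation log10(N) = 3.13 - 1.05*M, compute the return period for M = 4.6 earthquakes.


log10(N) = 3.13 - 1.05*4.6 = -1.7
N = 10^-1.7 = 0.019953
T = 1/N = 1/0.019953 = 50.1187 years

50.1187


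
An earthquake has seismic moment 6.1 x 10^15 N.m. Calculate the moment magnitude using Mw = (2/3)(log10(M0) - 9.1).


log10(M0) = log10(6.1 x 10^15) = 15.7853
Mw = 2/3 * (15.7853 - 9.1)
= 2/3 * 6.6853
= 4.46

4.46


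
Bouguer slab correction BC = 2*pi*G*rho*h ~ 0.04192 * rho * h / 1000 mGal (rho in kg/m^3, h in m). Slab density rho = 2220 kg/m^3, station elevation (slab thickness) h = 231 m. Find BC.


BC = 0.04192 * rho * h / 1000
= 0.04192 * 2220 * 231 / 1000
= 21.4974 mGal

21.4974


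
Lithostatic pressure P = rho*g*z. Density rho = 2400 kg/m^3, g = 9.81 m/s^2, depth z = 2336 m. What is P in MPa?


P = rho * g * z / 1e6
= 2400 * 9.81 * 2336 / 1e6
= 54998784.0 / 1e6
= 54.9988 MPa

54.9988


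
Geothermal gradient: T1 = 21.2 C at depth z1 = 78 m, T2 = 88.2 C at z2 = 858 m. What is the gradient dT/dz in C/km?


dT = 88.2 - 21.2 = 67.0 C
dz = 858 - 78 = 780 m
gradient = dT/dz * 1000 = 67.0/780 * 1000 = 85.8974 C/km

85.8974


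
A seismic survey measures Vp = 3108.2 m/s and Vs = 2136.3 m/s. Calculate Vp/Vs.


Vp/Vs = 3108.2 / 2136.3
= 1.4549

1.4549


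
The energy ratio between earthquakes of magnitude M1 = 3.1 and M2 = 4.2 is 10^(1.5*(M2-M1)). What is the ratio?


M2 - M1 = 4.2 - 3.1 = 1.1
1.5 * 1.1 = 1.65
ratio = 10^1.65 = 44.67

44.67


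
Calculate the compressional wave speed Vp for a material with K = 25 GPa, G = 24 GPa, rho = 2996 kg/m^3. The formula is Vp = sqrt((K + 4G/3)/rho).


First compute the effective modulus:
K + 4G/3 = 25e9 + 4*24e9/3 = 57000000000.0 Pa
Then divide by density:
57000000000.0 / 2996 = 19025367.1562 Pa/(kg/m^3)
Take the square root:
Vp = sqrt(19025367.1562) = 4361.81 m/s

4361.81


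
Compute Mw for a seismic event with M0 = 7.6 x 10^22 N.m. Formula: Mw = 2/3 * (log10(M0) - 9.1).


log10(M0) = log10(7.6 x 10^22) = 22.8808
Mw = 2/3 * (22.8808 - 9.1)
= 2/3 * 13.7808
= 9.19

9.19


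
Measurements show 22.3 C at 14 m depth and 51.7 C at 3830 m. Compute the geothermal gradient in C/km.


dT = 51.7 - 22.3 = 29.4 C
dz = 3830 - 14 = 3816 m
gradient = dT/dz * 1000 = 29.4/3816 * 1000 = 7.7044 C/km

7.7044


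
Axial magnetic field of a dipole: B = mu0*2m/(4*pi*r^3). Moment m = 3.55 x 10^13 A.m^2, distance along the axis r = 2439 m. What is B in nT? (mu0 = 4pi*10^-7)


m = 3.55 x 10^13 = 35500000000000 A.m^2
2m = 71000000000000 A.m^2
r^3 = 2439^3 = 14508930519
B = (4pi*10^-7) * 71000000000000 / (4*pi * 14508930519) * 1e9
= 89221231.36195 / 182324598119.74 * 1e9
= 489353.7805 nT

489353.7805


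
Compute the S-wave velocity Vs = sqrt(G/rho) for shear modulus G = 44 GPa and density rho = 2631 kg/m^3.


Convert G to Pa: G = 44e9 Pa
Compute G/rho = 44e9 / 2631 = 16723679.2094
Vs = sqrt(16723679.2094) = 4089.46 m/s

4089.46


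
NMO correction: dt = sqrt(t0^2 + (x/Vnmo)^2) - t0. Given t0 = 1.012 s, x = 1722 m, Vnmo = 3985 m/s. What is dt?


x/Vnmo = 1722/3985 = 0.43212
(x/Vnmo)^2 = 0.186728
t0^2 = 1.024144
sqrt(1.024144 + 0.186728) = 1.100396
dt = 1.100396 - 1.012 = 0.088396

0.088396


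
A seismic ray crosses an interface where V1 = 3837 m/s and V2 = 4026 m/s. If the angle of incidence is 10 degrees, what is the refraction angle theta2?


sin(theta1) = sin(10 deg) = 0.173648
sin(theta2) = V2/V1 * sin(theta1) = 4026/3837 * 0.173648 = 0.182202
theta2 = arcsin(0.182202) = 10.498 degrees

10.498


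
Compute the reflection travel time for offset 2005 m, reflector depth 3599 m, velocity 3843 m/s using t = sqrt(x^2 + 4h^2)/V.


x^2 + 4h^2 = 2005^2 + 4*3599^2 = 4020025 + 51811204 = 55831229
sqrt(55831229) = 7472.0298
t = 7472.0298 / 3843 = 1.9443 s

1.9443


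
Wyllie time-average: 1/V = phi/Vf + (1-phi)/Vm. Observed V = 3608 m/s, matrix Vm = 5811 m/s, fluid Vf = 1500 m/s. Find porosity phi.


1/V - 1/Vm = 1/3608 - 1/5811 = 0.00010507
1/Vf - 1/Vm = 1/1500 - 1/5811 = 0.00049458
phi = 0.00010507 / 0.00049458 = 0.2125

0.2125


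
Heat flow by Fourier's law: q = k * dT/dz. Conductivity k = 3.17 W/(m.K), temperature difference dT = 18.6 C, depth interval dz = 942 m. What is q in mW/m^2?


q = k * dT / dz * 1000
= 3.17 * 18.6 / 942 * 1000
= 0.062592 * 1000
= 62.5924 mW/m^2

62.5924


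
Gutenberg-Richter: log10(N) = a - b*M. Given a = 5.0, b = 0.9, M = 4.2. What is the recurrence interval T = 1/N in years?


log10(N) = 5.0 - 0.9*4.2 = 1.22
N = 10^1.22 = 16.595869
T = 1/N = 1/16.595869 = 0.0603 years

0.0603


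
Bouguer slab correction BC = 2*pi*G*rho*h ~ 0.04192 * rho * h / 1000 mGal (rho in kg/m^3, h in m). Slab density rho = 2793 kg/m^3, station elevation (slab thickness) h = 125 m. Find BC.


BC = 0.04192 * rho * h / 1000
= 0.04192 * 2793 * 125 / 1000
= 14.6353 mGal

14.6353


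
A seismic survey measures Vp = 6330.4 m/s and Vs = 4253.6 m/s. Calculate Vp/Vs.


Vp/Vs = 6330.4 / 4253.6
= 1.4882

1.4882


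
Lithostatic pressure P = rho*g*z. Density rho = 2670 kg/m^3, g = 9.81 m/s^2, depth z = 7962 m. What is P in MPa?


P = rho * g * z / 1e6
= 2670 * 9.81 * 7962 / 1e6
= 208546277.4 / 1e6
= 208.5463 MPa

208.5463


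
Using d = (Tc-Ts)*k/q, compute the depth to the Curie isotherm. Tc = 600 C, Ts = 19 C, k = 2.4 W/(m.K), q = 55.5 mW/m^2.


T_Curie - T_surf = 600 - 19 = 581 C
Convert q to W/m^2: 55.5 mW/m^2 = 0.0555 W/m^2
d = 581 * 2.4 / 0.0555 = 25124.32 m

25124.32


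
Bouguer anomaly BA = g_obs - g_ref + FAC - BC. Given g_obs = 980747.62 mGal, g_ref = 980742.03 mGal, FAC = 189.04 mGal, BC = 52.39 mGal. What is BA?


BA = g_obs - g_ref + FAC - BC
= 980747.62 - 980742.03 + 189.04 - 52.39
= 142.24 mGal

142.24


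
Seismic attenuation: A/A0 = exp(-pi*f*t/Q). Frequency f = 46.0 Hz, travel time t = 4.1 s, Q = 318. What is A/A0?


pi*f*t/Q = pi*46.0*4.1/318 = 1.863221
A/A0 = exp(-1.863221) = 0.155172

0.155172


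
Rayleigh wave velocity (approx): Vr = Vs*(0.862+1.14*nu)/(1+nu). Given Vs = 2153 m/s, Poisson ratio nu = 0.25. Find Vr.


Numerator factor = 0.862 + 1.14*0.25 = 1.147
Denominator = 1 + 0.25 = 1.25
Vr = 2153 * 1.147 / 1.25 = 1975.59 m/s

1975.59


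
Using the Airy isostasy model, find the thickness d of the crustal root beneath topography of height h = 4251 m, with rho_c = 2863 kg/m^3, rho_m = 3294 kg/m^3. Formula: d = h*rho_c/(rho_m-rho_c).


rho_m - rho_c = 3294 - 2863 = 431
d = 4251 * 2863 / 431
= 12170613 / 431
= 28238.08 m

28238.08


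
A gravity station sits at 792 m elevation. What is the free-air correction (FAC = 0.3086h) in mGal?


FAC = 0.3086 * h
= 0.3086 * 792
= 244.4112 mGal

244.4112


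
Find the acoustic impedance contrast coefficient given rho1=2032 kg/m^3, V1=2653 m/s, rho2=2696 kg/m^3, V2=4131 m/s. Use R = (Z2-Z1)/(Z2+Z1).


Z1 = 2032 * 2653 = 5390896
Z2 = 2696 * 4131 = 11137176
R = (11137176 - 5390896) / (11137176 + 5390896) = 5746280 / 16528072 = 0.3477

0.3477


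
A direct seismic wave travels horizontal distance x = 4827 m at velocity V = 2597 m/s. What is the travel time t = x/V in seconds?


t = x / V
= 4827 / 2597
= 1.8587 s

1.8587


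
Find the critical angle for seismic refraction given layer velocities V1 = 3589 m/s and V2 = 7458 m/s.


V1/V2 = 3589/7458 = 0.481228
theta_c = arcsin(0.481228) = 28.7656 degrees

28.7656


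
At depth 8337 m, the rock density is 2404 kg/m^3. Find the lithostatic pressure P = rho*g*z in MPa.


P = rho * g * z / 1e6
= 2404 * 9.81 * 8337 / 1e6
= 196613471.88 / 1e6
= 196.6135 MPa

196.6135


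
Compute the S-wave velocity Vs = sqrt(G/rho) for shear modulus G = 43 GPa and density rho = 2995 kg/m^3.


Convert G to Pa: G = 43e9 Pa
Compute G/rho = 43e9 / 2995 = 14357262.1035
Vs = sqrt(14357262.1035) = 3789.1 m/s

3789.1


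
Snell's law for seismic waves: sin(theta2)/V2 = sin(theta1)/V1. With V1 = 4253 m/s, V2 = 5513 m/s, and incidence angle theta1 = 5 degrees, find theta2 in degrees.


sin(theta1) = sin(5 deg) = 0.087156
sin(theta2) = V2/V1 * sin(theta1) = 5513/4253 * 0.087156 = 0.112977
theta2 = arcsin(0.112977) = 6.4869 degrees

6.4869


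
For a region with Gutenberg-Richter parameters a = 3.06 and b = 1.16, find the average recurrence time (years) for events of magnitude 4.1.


log10(N) = 3.06 - 1.16*4.1 = -1.696
N = 10^-1.696 = 0.020137
T = 1/N = 1/0.020137 = 49.6592 years

49.6592


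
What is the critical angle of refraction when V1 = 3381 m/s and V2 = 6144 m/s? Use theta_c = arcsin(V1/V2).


V1/V2 = 3381/6144 = 0.550293
theta_c = arcsin(0.550293) = 33.3871 degrees

33.3871


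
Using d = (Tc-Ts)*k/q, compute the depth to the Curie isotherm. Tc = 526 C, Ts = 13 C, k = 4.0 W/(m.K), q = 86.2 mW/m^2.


T_Curie - T_surf = 526 - 13 = 513 C
Convert q to W/m^2: 86.2 mW/m^2 = 0.0862 W/m^2
d = 513 * 4.0 / 0.0862 = 23805.1 m

23805.1


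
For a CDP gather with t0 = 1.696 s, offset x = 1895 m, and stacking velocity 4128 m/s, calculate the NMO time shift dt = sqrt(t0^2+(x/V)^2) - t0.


x/Vnmo = 1895/4128 = 0.45906
(x/Vnmo)^2 = 0.210736
t0^2 = 2.876416
sqrt(2.876416 + 0.210736) = 1.757029
dt = 1.757029 - 1.696 = 0.061029

0.061029


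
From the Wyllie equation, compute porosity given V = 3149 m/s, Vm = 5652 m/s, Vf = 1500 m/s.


1/V - 1/Vm = 1/3149 - 1/5652 = 0.00014063
1/Vf - 1/Vm = 1/1500 - 1/5652 = 0.00048974
phi = 0.00014063 / 0.00048974 = 0.2872

0.2872


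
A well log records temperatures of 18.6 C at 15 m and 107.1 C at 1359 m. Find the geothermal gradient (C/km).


dT = 107.1 - 18.6 = 88.5 C
dz = 1359 - 15 = 1344 m
gradient = dT/dz * 1000 = 88.5/1344 * 1000 = 65.8482 C/km

65.8482


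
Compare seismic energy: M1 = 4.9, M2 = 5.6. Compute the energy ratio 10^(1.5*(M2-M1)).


M2 - M1 = 5.6 - 4.9 = 0.7
1.5 * 0.7 = 1.05
ratio = 10^1.05 = 11.22

11.22


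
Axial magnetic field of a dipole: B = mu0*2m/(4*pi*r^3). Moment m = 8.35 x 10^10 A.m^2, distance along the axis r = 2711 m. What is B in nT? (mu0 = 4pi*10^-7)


m = 8.35 x 10^10 = 83500000000 A.m^2
2m = 167000000000 A.m^2
r^3 = 2711^3 = 19924551431
B = (4pi*10^-7) * 167000000000 / (4*pi * 19924551431) * 1e9
= 209858.38926 / 250379297606.81 * 1e9
= 838.1619 nT

838.1619


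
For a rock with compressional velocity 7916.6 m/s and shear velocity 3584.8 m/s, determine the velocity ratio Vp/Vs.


Vp/Vs = 7916.6 / 3584.8
= 2.2084

2.2084


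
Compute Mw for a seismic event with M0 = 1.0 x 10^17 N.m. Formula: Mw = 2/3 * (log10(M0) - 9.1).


log10(M0) = log10(1.0 x 10^17) = 17.0
Mw = 2/3 * (17.0 - 9.1)
= 2/3 * 7.9
= 5.27

5.27


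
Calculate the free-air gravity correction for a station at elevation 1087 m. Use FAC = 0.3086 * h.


FAC = 0.3086 * h
= 0.3086 * 1087
= 335.4482 mGal

335.4482


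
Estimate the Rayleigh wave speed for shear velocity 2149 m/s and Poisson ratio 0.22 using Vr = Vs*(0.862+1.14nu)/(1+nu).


Numerator factor = 0.862 + 1.14*0.22 = 1.1128
Denominator = 1 + 0.22 = 1.22
Vr = 2149 * 1.1128 / 1.22 = 1960.17 m/s

1960.17


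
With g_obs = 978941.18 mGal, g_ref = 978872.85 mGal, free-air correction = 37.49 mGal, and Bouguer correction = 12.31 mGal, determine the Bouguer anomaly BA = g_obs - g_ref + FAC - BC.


BA = g_obs - g_ref + FAC - BC
= 978941.18 - 978872.85 + 37.49 - 12.31
= 93.51 mGal

93.51


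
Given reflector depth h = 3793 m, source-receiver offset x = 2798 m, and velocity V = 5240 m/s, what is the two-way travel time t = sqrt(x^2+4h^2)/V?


x^2 + 4h^2 = 2798^2 + 4*3793^2 = 7828804 + 57547396 = 65376200
sqrt(65376200) = 8085.555
t = 8085.555 / 5240 = 1.543 s

1.543


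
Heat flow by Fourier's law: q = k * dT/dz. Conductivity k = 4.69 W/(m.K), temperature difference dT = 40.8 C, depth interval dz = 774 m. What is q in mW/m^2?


q = k * dT / dz * 1000
= 4.69 * 40.8 / 774 * 1000
= 0.247225 * 1000
= 247.2248 mW/m^2

247.2248


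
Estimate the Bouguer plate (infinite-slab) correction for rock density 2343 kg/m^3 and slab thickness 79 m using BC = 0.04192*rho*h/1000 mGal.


BC = 0.04192 * rho * h / 1000
= 0.04192 * 2343 * 79 / 1000
= 7.7593 mGal

7.7593


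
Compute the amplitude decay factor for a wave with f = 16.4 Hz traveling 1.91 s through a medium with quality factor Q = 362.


pi*f*t/Q = pi*16.4*1.91/362 = 0.271843
A/A0 = exp(-0.271843) = 0.761974

0.761974


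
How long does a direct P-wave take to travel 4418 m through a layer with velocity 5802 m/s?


t = x / V
= 4418 / 5802
= 0.7615 s

0.7615


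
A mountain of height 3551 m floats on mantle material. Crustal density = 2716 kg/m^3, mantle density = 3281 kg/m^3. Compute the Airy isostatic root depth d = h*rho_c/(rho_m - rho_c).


rho_m - rho_c = 3281 - 2716 = 565
d = 3551 * 2716 / 565
= 9644516 / 565
= 17069.94 m

17069.94


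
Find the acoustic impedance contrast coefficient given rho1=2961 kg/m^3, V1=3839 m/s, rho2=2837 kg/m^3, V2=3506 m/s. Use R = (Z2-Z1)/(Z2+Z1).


Z1 = 2961 * 3839 = 11367279
Z2 = 2837 * 3506 = 9946522
R = (9946522 - 11367279) / (9946522 + 11367279) = -1420757 / 21313801 = -0.0667

-0.0667


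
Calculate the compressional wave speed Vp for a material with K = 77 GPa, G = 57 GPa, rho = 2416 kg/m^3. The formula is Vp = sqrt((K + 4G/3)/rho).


First compute the effective modulus:
K + 4G/3 = 77e9 + 4*57e9/3 = 153000000000.0 Pa
Then divide by density:
153000000000.0 / 2416 = 63327814.5695 Pa/(kg/m^3)
Take the square root:
Vp = sqrt(63327814.5695) = 7957.88 m/s

7957.88


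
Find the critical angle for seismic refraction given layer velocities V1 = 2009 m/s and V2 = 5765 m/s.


V1/V2 = 2009/5765 = 0.348482
theta_c = arcsin(0.348482) = 20.3945 degrees

20.3945


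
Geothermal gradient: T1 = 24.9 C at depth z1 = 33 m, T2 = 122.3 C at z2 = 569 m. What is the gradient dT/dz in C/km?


dT = 122.3 - 24.9 = 97.4 C
dz = 569 - 33 = 536 m
gradient = dT/dz * 1000 = 97.4/536 * 1000 = 181.7164 C/km

181.7164


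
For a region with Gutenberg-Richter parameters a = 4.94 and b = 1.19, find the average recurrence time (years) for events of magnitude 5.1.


log10(N) = 4.94 - 1.19*5.1 = -1.129
N = 10^-1.129 = 0.074302
T = 1/N = 1/0.074302 = 13.4586 years

13.4586


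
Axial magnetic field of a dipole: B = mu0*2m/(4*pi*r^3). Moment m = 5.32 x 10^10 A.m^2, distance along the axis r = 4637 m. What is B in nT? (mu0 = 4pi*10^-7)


m = 5.32 x 10^10 = 53200000000 A.m^2
2m = 106400000000 A.m^2
r^3 = 4637^3 = 99703702853
B = (4pi*10^-7) * 106400000000 / (4*pi * 99703702853) * 1e9
= 133706.183337 / 1252913681674.74 * 1e9
= 106.7162 nT

106.7162


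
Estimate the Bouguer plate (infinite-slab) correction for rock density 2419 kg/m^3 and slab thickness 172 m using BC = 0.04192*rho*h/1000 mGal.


BC = 0.04192 * rho * h / 1000
= 0.04192 * 2419 * 172 / 1000
= 17.4416 mGal

17.4416


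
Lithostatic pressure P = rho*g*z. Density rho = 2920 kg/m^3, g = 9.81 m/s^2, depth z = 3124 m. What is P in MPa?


P = rho * g * z / 1e6
= 2920 * 9.81 * 3124 / 1e6
= 89487604.8 / 1e6
= 89.4876 MPa

89.4876


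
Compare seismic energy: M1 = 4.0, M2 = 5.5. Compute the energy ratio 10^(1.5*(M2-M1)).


M2 - M1 = 5.5 - 4.0 = 1.5
1.5 * 1.5 = 2.25
ratio = 10^2.25 = 177.83

177.83


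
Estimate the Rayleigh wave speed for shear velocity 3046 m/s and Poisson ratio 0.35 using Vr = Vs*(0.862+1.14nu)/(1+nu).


Numerator factor = 0.862 + 1.14*0.35 = 1.261
Denominator = 1 + 0.35 = 1.35
Vr = 3046 * 1.261 / 1.35 = 2845.19 m/s

2845.19


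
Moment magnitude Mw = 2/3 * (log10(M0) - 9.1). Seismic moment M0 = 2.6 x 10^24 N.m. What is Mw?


log10(M0) = log10(2.6 x 10^24) = 24.415
Mw = 2/3 * (24.415 - 9.1)
= 2/3 * 15.315
= 10.21

10.21


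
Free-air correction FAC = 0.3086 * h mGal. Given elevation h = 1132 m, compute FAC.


FAC = 0.3086 * h
= 0.3086 * 1132
= 349.3352 mGal

349.3352


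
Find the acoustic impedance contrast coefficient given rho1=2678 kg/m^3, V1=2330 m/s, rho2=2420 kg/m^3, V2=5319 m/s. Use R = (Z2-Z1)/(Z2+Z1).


Z1 = 2678 * 2330 = 6239740
Z2 = 2420 * 5319 = 12871980
R = (12871980 - 6239740) / (12871980 + 6239740) = 6632240 / 19111720 = 0.347

0.347


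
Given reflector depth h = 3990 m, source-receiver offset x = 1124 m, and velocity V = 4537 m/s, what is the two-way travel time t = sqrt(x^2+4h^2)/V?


x^2 + 4h^2 = 1124^2 + 4*3990^2 = 1263376 + 63680400 = 64943776
sqrt(64943776) = 8058.7701
t = 8058.7701 / 4537 = 1.7762 s

1.7762


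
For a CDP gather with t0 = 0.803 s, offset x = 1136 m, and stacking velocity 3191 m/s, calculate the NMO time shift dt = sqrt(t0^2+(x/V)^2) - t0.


x/Vnmo = 1136/3191 = 0.356001
(x/Vnmo)^2 = 0.126737
t0^2 = 0.644809
sqrt(0.644809 + 0.126737) = 0.878377
dt = 0.878377 - 0.803 = 0.075377

0.075377


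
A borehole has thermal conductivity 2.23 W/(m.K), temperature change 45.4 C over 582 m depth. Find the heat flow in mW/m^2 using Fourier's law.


q = k * dT / dz * 1000
= 2.23 * 45.4 / 582 * 1000
= 0.173955 * 1000
= 173.9553 mW/m^2

173.9553


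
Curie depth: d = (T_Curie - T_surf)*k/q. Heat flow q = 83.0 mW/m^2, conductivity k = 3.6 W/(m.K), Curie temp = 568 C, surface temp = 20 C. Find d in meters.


T_Curie - T_surf = 568 - 20 = 548 C
Convert q to W/m^2: 83.0 mW/m^2 = 0.083 W/m^2
d = 548 * 3.6 / 0.083 = 23768.67 m

23768.67


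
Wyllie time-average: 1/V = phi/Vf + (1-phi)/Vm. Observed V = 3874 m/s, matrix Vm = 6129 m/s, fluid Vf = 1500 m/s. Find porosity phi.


1/V - 1/Vm = 1/3874 - 1/6129 = 9.497e-05
1/Vf - 1/Vm = 1/1500 - 1/6129 = 0.00050351
phi = 9.497e-05 / 0.00050351 = 0.1886

0.1886


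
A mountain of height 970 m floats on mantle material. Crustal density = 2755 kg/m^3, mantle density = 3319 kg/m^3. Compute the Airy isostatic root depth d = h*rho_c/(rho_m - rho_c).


rho_m - rho_c = 3319 - 2755 = 564
d = 970 * 2755 / 564
= 2672350 / 564
= 4738.21 m

4738.21


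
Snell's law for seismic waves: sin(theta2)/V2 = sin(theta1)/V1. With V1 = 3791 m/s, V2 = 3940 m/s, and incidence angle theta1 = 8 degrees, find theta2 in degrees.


sin(theta1) = sin(8 deg) = 0.139173
sin(theta2) = V2/V1 * sin(theta1) = 3940/3791 * 0.139173 = 0.144643
theta2 = arcsin(0.144643) = 8.3166 degrees

8.3166


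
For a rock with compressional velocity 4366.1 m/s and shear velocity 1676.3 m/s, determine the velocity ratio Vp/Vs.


Vp/Vs = 4366.1 / 1676.3
= 2.6046

2.6046


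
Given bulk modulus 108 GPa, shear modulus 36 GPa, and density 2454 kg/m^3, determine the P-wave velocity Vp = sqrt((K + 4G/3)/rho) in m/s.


First compute the effective modulus:
K + 4G/3 = 108e9 + 4*36e9/3 = 156000000000.0 Pa
Then divide by density:
156000000000.0 / 2454 = 63569682.1516 Pa/(kg/m^3)
Take the square root:
Vp = sqrt(63569682.1516) = 7973.06 m/s

7973.06


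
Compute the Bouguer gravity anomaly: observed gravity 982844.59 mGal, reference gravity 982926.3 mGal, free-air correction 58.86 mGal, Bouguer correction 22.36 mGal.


BA = g_obs - g_ref + FAC - BC
= 982844.59 - 982926.3 + 58.86 - 22.36
= -45.21 mGal

-45.21


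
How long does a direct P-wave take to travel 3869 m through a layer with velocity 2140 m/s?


t = x / V
= 3869 / 2140
= 1.8079 s

1.8079


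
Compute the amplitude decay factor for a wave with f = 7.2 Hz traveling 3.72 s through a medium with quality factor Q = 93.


pi*f*t/Q = pi*7.2*3.72/93 = 0.904779
A/A0 = exp(-0.904779) = 0.404631

0.404631


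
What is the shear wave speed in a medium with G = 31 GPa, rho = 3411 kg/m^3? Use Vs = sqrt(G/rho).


Convert G to Pa: G = 31e9 Pa
Compute G/rho = 31e9 / 3411 = 9088243.9167
Vs = sqrt(9088243.9167) = 3014.67 m/s

3014.67


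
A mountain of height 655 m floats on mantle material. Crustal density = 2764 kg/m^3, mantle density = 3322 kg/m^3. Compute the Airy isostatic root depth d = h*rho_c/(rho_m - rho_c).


rho_m - rho_c = 3322 - 2764 = 558
d = 655 * 2764 / 558
= 1810420 / 558
= 3244.48 m

3244.48


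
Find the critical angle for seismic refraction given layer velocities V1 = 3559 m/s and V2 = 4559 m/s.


V1/V2 = 3559/4559 = 0.780654
theta_c = arcsin(0.780654) = 51.3205 degrees

51.3205


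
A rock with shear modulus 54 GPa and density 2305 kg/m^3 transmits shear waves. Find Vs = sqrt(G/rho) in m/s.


Convert G to Pa: G = 54e9 Pa
Compute G/rho = 54e9 / 2305 = 23427331.8872
Vs = sqrt(23427331.8872) = 4840.18 m/s

4840.18


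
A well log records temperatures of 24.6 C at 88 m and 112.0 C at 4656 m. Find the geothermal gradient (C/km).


dT = 112.0 - 24.6 = 87.4 C
dz = 4656 - 88 = 4568 m
gradient = dT/dz * 1000 = 87.4/4568 * 1000 = 19.1331 C/km

19.1331


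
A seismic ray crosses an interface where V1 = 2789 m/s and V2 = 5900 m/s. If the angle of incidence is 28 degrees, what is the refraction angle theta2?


sin(theta1) = sin(28 deg) = 0.469472
sin(theta2) = V2/V1 * sin(theta1) = 5900/2789 * 0.469472 = 0.993145
theta2 = arcsin(0.993145) = 83.2876 degrees

83.2876


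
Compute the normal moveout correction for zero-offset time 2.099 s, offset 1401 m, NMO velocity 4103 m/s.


x/Vnmo = 1401/4103 = 0.341457
(x/Vnmo)^2 = 0.116593
t0^2 = 4.405801
sqrt(4.405801 + 0.116593) = 2.126592
dt = 2.126592 - 2.099 = 0.027592

0.027592


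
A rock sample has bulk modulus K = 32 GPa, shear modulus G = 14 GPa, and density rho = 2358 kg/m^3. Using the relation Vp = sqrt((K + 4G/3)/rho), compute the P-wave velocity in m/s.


First compute the effective modulus:
K + 4G/3 = 32e9 + 4*14e9/3 = 50666666666.67 Pa
Then divide by density:
50666666666.67 / 2358 = 21487135.991 Pa/(kg/m^3)
Take the square root:
Vp = sqrt(21487135.991) = 4635.42 m/s

4635.42


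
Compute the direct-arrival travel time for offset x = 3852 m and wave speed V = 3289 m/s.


t = x / V
= 3852 / 3289
= 1.1712 s

1.1712


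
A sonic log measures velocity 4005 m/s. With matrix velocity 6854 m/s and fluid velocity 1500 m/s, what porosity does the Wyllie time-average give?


1/V - 1/Vm = 1/4005 - 1/6854 = 0.00010379
1/Vf - 1/Vm = 1/1500 - 1/6854 = 0.00052077
phi = 0.00010379 / 0.00052077 = 0.1993

0.1993


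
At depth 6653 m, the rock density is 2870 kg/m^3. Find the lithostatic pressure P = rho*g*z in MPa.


P = rho * g * z / 1e6
= 2870 * 9.81 * 6653 / 1e6
= 187313219.1 / 1e6
= 187.3132 MPa

187.3132


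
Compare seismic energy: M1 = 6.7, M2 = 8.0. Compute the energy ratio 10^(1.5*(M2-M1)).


M2 - M1 = 8.0 - 6.7 = 1.3
1.5 * 1.3 = 1.95
ratio = 10^1.95 = 89.13

89.13


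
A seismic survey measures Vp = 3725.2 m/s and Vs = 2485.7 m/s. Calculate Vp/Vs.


Vp/Vs = 3725.2 / 2485.7
= 1.4987

1.4987


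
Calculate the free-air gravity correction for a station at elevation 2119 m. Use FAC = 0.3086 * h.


FAC = 0.3086 * h
= 0.3086 * 2119
= 653.9234 mGal

653.9234


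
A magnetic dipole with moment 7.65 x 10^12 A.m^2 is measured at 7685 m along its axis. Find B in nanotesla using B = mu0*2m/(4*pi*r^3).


m = 7.65 x 10^12 = 7650000000000 A.m^2
2m = 15300000000000 A.m^2
r^3 = 7685^3 = 453870144125
B = (4pi*10^-7) * 15300000000000 / (4*pi * 453870144125) * 1e9
= 19226547.03997 / 5703500441867.36 * 1e9
= 3371.0082 nT

3371.0082


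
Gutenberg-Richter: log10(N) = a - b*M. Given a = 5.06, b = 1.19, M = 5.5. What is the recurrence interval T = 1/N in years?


log10(N) = 5.06 - 1.19*5.5 = -1.485
N = 10^-1.485 = 0.032734
T = 1/N = 1/0.032734 = 30.5492 years

30.5492


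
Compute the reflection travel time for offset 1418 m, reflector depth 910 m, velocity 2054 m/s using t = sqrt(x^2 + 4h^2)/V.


x^2 + 4h^2 = 1418^2 + 4*910^2 = 2010724 + 3312400 = 5323124
sqrt(5323124) = 2307.1896
t = 2307.1896 / 2054 = 1.1233 s

1.1233


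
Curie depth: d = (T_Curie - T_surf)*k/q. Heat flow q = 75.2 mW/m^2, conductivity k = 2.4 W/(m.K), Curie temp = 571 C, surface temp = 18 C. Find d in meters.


T_Curie - T_surf = 571 - 18 = 553 C
Convert q to W/m^2: 75.2 mW/m^2 = 0.0752 W/m^2
d = 553 * 2.4 / 0.0752 = 17648.94 m

17648.94


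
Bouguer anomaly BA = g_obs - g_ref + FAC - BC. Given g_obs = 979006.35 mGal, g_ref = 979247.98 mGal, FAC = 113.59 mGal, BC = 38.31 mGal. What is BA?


BA = g_obs - g_ref + FAC - BC
= 979006.35 - 979247.98 + 113.59 - 38.31
= -166.35 mGal

-166.35


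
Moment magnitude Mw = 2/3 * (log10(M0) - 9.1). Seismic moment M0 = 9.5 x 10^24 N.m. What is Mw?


log10(M0) = log10(9.5 x 10^24) = 24.9777
Mw = 2/3 * (24.9777 - 9.1)
= 2/3 * 15.8777
= 10.59

10.59


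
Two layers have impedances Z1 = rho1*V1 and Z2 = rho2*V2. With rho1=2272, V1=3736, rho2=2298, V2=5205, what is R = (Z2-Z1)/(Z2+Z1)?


Z1 = 2272 * 3736 = 8488192
Z2 = 2298 * 5205 = 11961090
R = (11961090 - 8488192) / (11961090 + 8488192) = 3472898 / 20449282 = 0.1698

0.1698


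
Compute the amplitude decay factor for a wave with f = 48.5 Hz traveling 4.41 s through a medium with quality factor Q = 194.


pi*f*t/Q = pi*48.5*4.41/194 = 3.463606
A/A0 = exp(-3.463606) = 0.031317

0.031317


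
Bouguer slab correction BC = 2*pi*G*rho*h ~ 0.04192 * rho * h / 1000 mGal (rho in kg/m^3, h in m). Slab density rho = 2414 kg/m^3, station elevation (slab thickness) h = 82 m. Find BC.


BC = 0.04192 * rho * h / 1000
= 0.04192 * 2414 * 82 / 1000
= 8.298 mGal

8.298


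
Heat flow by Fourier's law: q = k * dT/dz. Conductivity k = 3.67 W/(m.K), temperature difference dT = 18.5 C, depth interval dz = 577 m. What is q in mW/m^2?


q = k * dT / dz * 1000
= 3.67 * 18.5 / 577 * 1000
= 0.117669 * 1000
= 117.669 mW/m^2

117.669


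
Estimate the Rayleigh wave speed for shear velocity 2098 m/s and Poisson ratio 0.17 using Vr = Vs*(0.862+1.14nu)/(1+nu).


Numerator factor = 0.862 + 1.14*0.17 = 1.0558
Denominator = 1 + 0.17 = 1.17
Vr = 2098 * 1.0558 / 1.17 = 1893.22 m/s

1893.22


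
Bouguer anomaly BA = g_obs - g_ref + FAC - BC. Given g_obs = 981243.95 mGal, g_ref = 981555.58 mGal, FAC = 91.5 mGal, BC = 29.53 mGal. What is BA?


BA = g_obs - g_ref + FAC - BC
= 981243.95 - 981555.58 + 91.5 - 29.53
= -249.66 mGal

-249.66


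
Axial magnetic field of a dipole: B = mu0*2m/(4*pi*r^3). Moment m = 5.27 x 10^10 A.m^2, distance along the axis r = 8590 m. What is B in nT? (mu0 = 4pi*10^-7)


m = 5.27 x 10^10 = 52700000000 A.m^2
2m = 105400000000 A.m^2
r^3 = 8590^3 = 633839779000
B = (4pi*10^-7) * 105400000000 / (4*pi * 633839779000) * 1e9
= 132449.546275 / 7965065573037.51 * 1e9
= 16.6288 nT

16.6288


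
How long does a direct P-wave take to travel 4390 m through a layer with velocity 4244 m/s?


t = x / V
= 4390 / 4244
= 1.0344 s

1.0344


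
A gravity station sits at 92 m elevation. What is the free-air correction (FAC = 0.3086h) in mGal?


FAC = 0.3086 * h
= 0.3086 * 92
= 28.3912 mGal

28.3912
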